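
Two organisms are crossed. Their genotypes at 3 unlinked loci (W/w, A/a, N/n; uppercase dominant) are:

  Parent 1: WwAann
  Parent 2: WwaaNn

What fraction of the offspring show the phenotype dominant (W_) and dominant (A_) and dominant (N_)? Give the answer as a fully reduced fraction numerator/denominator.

P(W_ A_ N_) = 3/16

WwAann gametes: WAn×2, Wan×2, wAn×2, wan×2
WwaaNn gametes: WaN×2, Wan×2, waN×2, wan×2
WwAann×WwaaNn grid (8·8=64): WWAaNn=4 WWAann=4 WWaaNn=4 WWaann=4 WwAaNn=8 WwAann=8 WwaaNn=8 Wwaann=8 wwAaNn=4 wwAann=4 wwaaNn=4 wwaann=4
W_ A_ N_ hits 12/64; gcd=4; 12÷4/64÷4 = 3/16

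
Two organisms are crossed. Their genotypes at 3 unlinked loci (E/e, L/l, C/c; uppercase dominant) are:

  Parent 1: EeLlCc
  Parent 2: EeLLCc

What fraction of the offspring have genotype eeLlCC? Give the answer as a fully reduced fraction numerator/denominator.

EeLlCc gametes: ELC×1, ELc×1, ElC×1, Elc×1, eLC×1, eLc×1, elC×1, elc×1
EeLLCc gametes: ELC×2, ELc×2, eLC×2, eLc×2
EeLlCc×EeLLCc grid (8·8=64): EELLCC=2 EELLCc=4 EELLcc=2 EELlCC=2 EELlCc=4 EELlcc=2 EeLLCC=4 EeLLCc=8 EeLLcc=4 EeLlCC=4 EeLlCc=8 EeLlcc=4 eeLLCC=2 eeLLCc=4 eeLLcc=2 eeLlCC=2 eeLlCc=4 eeLlcc=2
eeLlCC hits 2/64; gcd=2; 2÷2/64÷2 = 1/32

P(eeLlCC) = 1/32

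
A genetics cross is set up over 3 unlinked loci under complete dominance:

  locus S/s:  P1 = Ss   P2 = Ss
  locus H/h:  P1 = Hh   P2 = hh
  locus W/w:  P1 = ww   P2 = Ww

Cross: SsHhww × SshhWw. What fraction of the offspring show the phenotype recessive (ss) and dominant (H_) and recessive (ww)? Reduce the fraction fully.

P(ss H_ ww) = 1/16

SsHhww gametes: SHw×2, Shw×2, sHw×2, shw×2
SshhWw gametes: ShW×2, Shw×2, shW×2, shw×2
SsHhww×SshhWw grid (8·8=64): SSHhWw=4 SSHhww=4 SShhWw=4 SShhww=4 SsHhWw=8 SsHhww=8 SshhWw=8 Sshhww=8 ssHhWw=4 ssHhww=4 sshhWw=4 sshhww=4
ss H_ ww hits 4/64; gcd=4; 4÷4/64÷4 = 1/16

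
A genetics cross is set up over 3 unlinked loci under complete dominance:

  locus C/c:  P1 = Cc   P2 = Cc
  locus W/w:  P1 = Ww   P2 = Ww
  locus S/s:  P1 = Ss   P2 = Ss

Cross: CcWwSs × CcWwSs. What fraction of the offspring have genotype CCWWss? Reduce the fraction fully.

P(CCWWss) = 1/64

CcWwSs gametes: CWS×1, CWs×1, CwS×1, Cws×1, cWS×1, cWs×1, cwS×1, cws×1
CcWwSs gametes: CWS×1, CWs×1, CwS×1, Cws×1, cWS×1, cWs×1, cwS×1, cws×1
CcWwSs×CcWwSs grid (8·8=64): CCWWSS=1 CCWWSs=2 CCWWss=1 CCWwSS=2 CCWwSs=4 CCWwss=2 CCwwSS=1 CCwwSs=2 CCwwss=1 CcWWSS=2 CcWWSs=4 CcWWss=2 CcWwSS=4 CcWwSs=8 CcWwss=4 CcwwSS=2 CcwwSs=4 Ccwwss=2 ccWWSS=1 ccWWSs=2 ccWWss=1 ccWwSS=2 ccWwSs=4 ccWwss=2 ccwwSS=1 ccwwSs=2 ccwwss=1
CCWWss hits 1/64; gcd=1; 1÷1/64÷1 = 1/64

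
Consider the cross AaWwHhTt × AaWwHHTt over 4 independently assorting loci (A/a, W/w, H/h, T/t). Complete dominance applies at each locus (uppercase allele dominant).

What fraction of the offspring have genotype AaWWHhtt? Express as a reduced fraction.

AaWwHhTt gametes: AWHT×1, AWHt×1, AWhT×1, AWht×1, AwHT×1, AwHt×1, AwhT×1, Awht×1, aWHT×1, aWHt×1, aWhT×1, aWht×1, awHT×1, awHt×1, awhT×1, awht×1
AaWwHHTt gametes: AWHT×2, AWHt×2, AwHT×2, AwHt×2, aWHT×2, aWHt×2, awHT×2, awHt×2
AaWwHhTt×AaWwHHTt grid (16·16=256): AAWWHHTT=2 AAWWHHTt=4 AAWWHHtt=2 AAWWHhTT=2 AAWWHhTt=4 AAWWHhtt=2 AAWwHHTT=4 AAWwHHTt=8 AAWwHHtt=4 AAWwHhTT=4 AAWwHhTt=8 AAWwHhtt=4 AAwwHHTT=2 AAwwHHTt=4 AAwwHHtt=2 AAwwHhTT=2 AAwwHhTt=4 AAwwHhtt=2 AaWWHHTT=4 AaWWHHTt=8 AaWWHHtt=4 AaWWHhTT=4 AaWWHhTt=8 AaWWHhtt=4 AaWwHHTT=8 AaWwHHTt=16 AaWwHHtt=8 AaWwHhTT=8 AaWwHhTt=16 AaWwHhtt=8 AawwHHTT=4 AawwHHTt=8 AawwHHtt=4 AawwHhTT=4 AawwHhTt=8 AawwHhtt=4 aaWWHHTT=2 aaWWHHTt=4 aaWWHHtt=2 aaWWHhTT=2 aaWWHhTt=4 aaWWHhtt=2 aaWwHHTT=4 aaWwHHTt=8 aaWwHHtt=4 aaWwHhTT=4 aaWwHhTt=8 aaWwHhtt=4 aawwHHTT=2 aawwHHTt=4 aawwHHtt=2 aawwHhTT=2 aawwHhTt=4 aawwHhtt=2
AaWWHhtt hits 4/256; gcd=4; 4÷4/256÷4 = 1/64

P(AaWWHhtt) = 1/64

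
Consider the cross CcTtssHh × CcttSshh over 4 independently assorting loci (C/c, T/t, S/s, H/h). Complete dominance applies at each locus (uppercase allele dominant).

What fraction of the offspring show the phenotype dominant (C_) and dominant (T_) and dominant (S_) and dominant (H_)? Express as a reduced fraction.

P(C_ T_ S_ H_) = 3/32

CcTtssHh gametes: CTsH×2, CTsh×2, CtsH×2, Ctsh×2, cTsH×2, cTsh×2, ctsH×2, ctsh×2
CcttSshh gametes: CtSh×4, Ctsh×4, ctSh×4, ctsh×4
CcTtssHh×CcttSshh grid (16·16=256): CCTtSsHh=8 CCTtSshh=8 CCTtssHh=8 CCTtsshh=8 CCttSsHh=8 CCttSshh=8 CCttssHh=8 CCttsshh=8 CcTtSsHh=16 CcTtSshh=16 CcTtssHh=16 CcTtsshh=16 CcttSsHh=16 CcttSshh=16 CcttssHh=16 Ccttsshh=16 ccTtSsHh=8 ccTtSshh=8 ccTtssHh=8 ccTtsshh=8 ccttSsHh=8 ccttSshh=8 ccttssHh=8 ccttsshh=8
C_ T_ S_ H_ hits 24/256; gcd=8; 24÷8/256÷8 = 3/32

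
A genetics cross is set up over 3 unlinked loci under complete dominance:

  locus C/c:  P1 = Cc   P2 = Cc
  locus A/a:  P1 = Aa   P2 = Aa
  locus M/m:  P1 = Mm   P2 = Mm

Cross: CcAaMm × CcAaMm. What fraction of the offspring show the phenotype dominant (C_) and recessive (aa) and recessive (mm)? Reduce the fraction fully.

P(C_ aa mm) = 3/64

CcAaMm gametes: CAM×1, CAm×1, CaM×1, Cam×1, cAM×1, cAm×1, caM×1, cam×1
CcAaMm gametes: CAM×1, CAm×1, CaM×1, Cam×1, cAM×1, cAm×1, caM×1, cam×1
CcAaMm×CcAaMm grid (8·8=64): CCAAMM=1 CCAAMm=2 CCAAmm=1 CCAaMM=2 CCAaMm=4 CCAamm=2 CCaaMM=1 CCaaMm=2 CCaamm=1 CcAAMM=2 CcAAMm=4 CcAAmm=2 CcAaMM=4 CcAaMm=8 CcAamm=4 CcaaMM=2 CcaaMm=4 Ccaamm=2 ccAAMM=1 ccAAMm=2 ccAAmm=1 ccAaMM=2 ccAaMm=4 ccAamm=2 ccaaMM=1 ccaaMm=2 ccaamm=1
C_ aa mm hits 3/64; gcd=1; 3÷1/64÷1 = 3/64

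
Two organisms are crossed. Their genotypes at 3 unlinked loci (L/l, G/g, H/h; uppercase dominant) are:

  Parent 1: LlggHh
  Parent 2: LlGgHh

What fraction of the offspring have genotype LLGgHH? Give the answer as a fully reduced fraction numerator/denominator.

LlggHh gametes: LgH×2, Lgh×2, lgH×2, lgh×2
LlGgHh gametes: LGH×1, LGh×1, LgH×1, Lgh×1, lGH×1, lGh×1, lgH×1, lgh×1
LlggHh×LlGgHh grid (8·8=64): LLGgHH=2 LLGgHh=4 LLGghh=2 LLggHH=2 LLggHh=4 LLgghh=2 LlGgHH=4 LlGgHh=8 LlGghh=4 LlggHH=4 LlggHh=8 Llgghh=4 llGgHH=2 llGgHh=4 llGghh=2 llggHH=2 llggHh=4 llgghh=2
LLGgHH hits 2/64; gcd=2; 2÷2/64÷2 = 1/32

P(LLGgHH) = 1/32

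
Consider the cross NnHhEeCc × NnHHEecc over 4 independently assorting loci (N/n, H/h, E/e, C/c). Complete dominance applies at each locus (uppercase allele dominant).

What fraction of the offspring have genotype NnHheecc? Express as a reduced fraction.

NnHhEeCc gametes: NHEC×1, NHEc×1, NHeC×1, NHec×1, NhEC×1, NhEc×1, NheC×1, Nhec×1, nHEC×1, nHEc×1, nHeC×1, nHec×1, nhEC×1, nhEc×1, nheC×1, nhec×1
NnHHEecc gametes: NHEc×4, NHec×4, nHEc×4, nHec×4
NnHhEeCc×NnHHEecc grid (16·16=256): NNHHEECc=4 NNHHEEcc=4 NNHHEeCc=8 NNHHEecc=8 NNHHeeCc=4 NNHHeecc=4 NNHhEECc=4 NNHhEEcc=4 NNHhEeCc=8 NNHhEecc=8 NNHheeCc=4 NNHheecc=4 NnHHEECc=8 NnHHEEcc=8 NnHHEeCc=16 NnHHEecc=16 NnHHeeCc=8 NnHHeecc=8 NnHhEECc=8 NnHhEEcc=8 NnHhEeCc=16 NnHhEecc=16 NnHheeCc=8 NnHheecc=8 nnHHEECc=4 nnHHEEcc=4 nnHHEeCc=8 nnHHEecc=8 nnHHeeCc=4 nnHHeecc=4 nnHhEECc=4 nnHhEEcc=4 nnHhEeCc=8 nnHhEecc=8 nnHheeCc=4 nnHheecc=4
NnHheecc hits 8/256; gcd=8; 8÷8/256÷8 = 1/32

P(NnHheecc) = 1/32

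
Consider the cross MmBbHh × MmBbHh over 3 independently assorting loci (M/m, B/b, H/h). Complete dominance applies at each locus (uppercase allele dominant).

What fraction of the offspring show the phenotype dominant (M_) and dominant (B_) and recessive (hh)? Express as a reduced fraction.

MmBbHh gametes: MBH×1, MBh×1, MbH×1, Mbh×1, mBH×1, mBh×1, mbH×1, mbh×1
MmBbHh gametes: MBH×1, MBh×1, MbH×1, Mbh×1, mBH×1, mBh×1, mbH×1, mbh×1
MmBbHh×MmBbHh grid (8·8=64): MMBBHH=1 MMBBHh=2 MMBBhh=1 MMBbHH=2 MMBbHh=4 MMBbhh=2 MMbbHH=1 MMbbHh=2 MMbbhh=1 MmBBHH=2 MmBBHh=4 MmBBhh=2 MmBbHH=4 MmBbHh=8 MmBbhh=4 MmbbHH=2 MmbbHh=4 Mmbbhh=2 mmBBHH=1 mmBBHh=2 mmBBhh=1 mmBbHH=2 mmBbHh=4 mmBbhh=2 mmbbHH=1 mmbbHh=2 mmbbhh=1
M_ B_ hh hits 9/64; gcd=1; 9÷1/64÷1 = 9/64

P(M_ B_ hh) = 9/64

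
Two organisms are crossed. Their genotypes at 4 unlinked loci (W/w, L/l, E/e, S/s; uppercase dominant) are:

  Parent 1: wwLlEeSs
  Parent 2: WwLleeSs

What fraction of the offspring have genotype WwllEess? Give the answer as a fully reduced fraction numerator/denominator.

wwLlEeSs gametes: wLES×2, wLEs×2, wLeS×2, wLes×2, wlES×2, wlEs×2, wleS×2, wles×2
WwLleeSs gametes: WLeS×2, WLes×2, WleS×2, Wles×2, wLeS×2, wLes×2, wleS×2, wles×2
wwLlEeSs×WwLleeSs grid (16·16=256): WwLLEeSS=4 WwLLEeSs=8 WwLLEess=4 WwLLeeSS=4 WwLLeeSs=8 WwLLeess=4 WwLlEeSS=8 WwLlEeSs=16 WwLlEess=8 WwLleeSS=8 WwLleeSs=16 WwLleess=8 WwllEeSS=4 WwllEeSs=8 WwllEess=4 WwlleeSS=4 WwlleeSs=8 Wwlleess=4 wwLLEeSS=4 wwLLEeSs=8 wwLLEess=4 wwLLeeSS=4 wwLLeeSs=8 wwLLeess=4 wwLlEeSS=8 wwLlEeSs=16 wwLlEess=8 wwLleeSS=8 wwLleeSs=16 wwLleess=8 wwllEeSS=4 wwllEeSs=8 wwllEess=4 wwlleeSS=4 wwlleeSs=8 wwlleess=4
WwllEess hits 4/256; gcd=4; 4÷4/256÷4 = 1/64

P(WwllEess) = 1/64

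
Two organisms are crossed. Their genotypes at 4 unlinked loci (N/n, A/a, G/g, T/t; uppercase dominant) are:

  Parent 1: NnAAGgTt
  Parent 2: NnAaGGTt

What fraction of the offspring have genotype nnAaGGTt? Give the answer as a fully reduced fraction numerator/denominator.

P(nnAaGGTt) = 1/32

NnAAGgTt gametes: NAGT×2, NAGt×2, NAgT×2, NAgt×2, nAGT×2, nAGt×2, nAgT×2, nAgt×2
NnAaGGTt gametes: NAGT×2, NAGt×2, NaGT×2, NaGt×2, nAGT×2, nAGt×2, naGT×2, naGt×2
NnAAGgTt×NnAaGGTt grid (16·16=256): NNAAGGTT=4 NNAAGGTt=8 NNAAGGtt=4 NNAAGgTT=4 NNAAGgTt=8 NNAAGgtt=4 NNAaGGTT=4 NNAaGGTt=8 NNAaGGtt=4 NNAaGgTT=4 NNAaGgTt=8 NNAaGgtt=4 NnAAGGTT=8 NnAAGGTt=16 NnAAGGtt=8 NnAAGgTT=8 NnAAGgTt=16 NnAAGgtt=8 NnAaGGTT=8 NnAaGGTt=16 NnAaGGtt=8 NnAaGgTT=8 NnAaGgTt=16 NnAaGgtt=8 nnAAGGTT=4 nnAAGGTt=8 nnAAGGtt=4 nnAAGgTT=4 nnAAGgTt=8 nnAAGgtt=4 nnAaGGTT=4 nnAaGGTt=8 nnAaGGtt=4 nnAaGgTT=4 nnAaGgTt=8 nnAaGgtt=4
nnAaGGTt hits 8/256; gcd=8; 8÷8/256÷8 = 1/32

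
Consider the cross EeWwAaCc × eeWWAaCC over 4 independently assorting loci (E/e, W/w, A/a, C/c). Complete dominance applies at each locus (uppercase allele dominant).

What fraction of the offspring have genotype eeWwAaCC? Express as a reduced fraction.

EeWwAaCc gametes: EWAC×1, EWAc×1, EWaC×1, EWac×1, EwAC×1, EwAc×1, EwaC×1, Ewac×1, eWAC×1, eWAc×1, eWaC×1, eWac×1, ewAC×1, ewAc×1, ewaC×1, ewac×1
eeWWAaCC gametes: eWAC×8, eWaC×8
EeWwAaCc×eeWWAaCC grid (16·16=256): EeWWAACC=8 EeWWAACc=8 EeWWAaCC=16 EeWWAaCc=16 EeWWaaCC=8 EeWWaaCc=8 EeWwAACC=8 EeWwAACc=8 EeWwAaCC=16 EeWwAaCc=16 EeWwaaCC=8 EeWwaaCc=8 eeWWAACC=8 eeWWAACc=8 eeWWAaCC=16 eeWWAaCc=16 eeWWaaCC=8 eeWWaaCc=8 eeWwAACC=8 eeWwAACc=8 eeWwAaCC=16 eeWwAaCc=16 eeWwaaCC=8 eeWwaaCc=8
eeWwAaCC hits 16/256; gcd=16; 16÷16/256÷16 = 1/16

P(eeWwAaCC) = 1/16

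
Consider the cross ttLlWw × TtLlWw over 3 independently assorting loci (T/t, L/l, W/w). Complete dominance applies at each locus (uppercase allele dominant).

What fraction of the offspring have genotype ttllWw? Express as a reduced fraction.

ttLlWw gametes: tLW×2, tLw×2, tlW×2, tlw×2
TtLlWw gametes: TLW×1, TLw×1, TlW×1, Tlw×1, tLW×1, tLw×1, tlW×1, tlw×1
ttLlWw×TtLlWw grid (8·8=64): TtLLWW=2 TtLLWw=4 TtLLww=2 TtLlWW=4 TtLlWw=8 TtLlww=4 TtllWW=2 TtllWw=4 Ttllww=2 ttLLWW=2 ttLLWw=4 ttLLww=2 ttLlWW=4 ttLlWw=8 ttLlww=4 ttllWW=2 ttllWw=4 ttllww=2
ttllWw hits 4/64; gcd=4; 4÷4/64÷4 = 1/16

P(ttllWw) = 1/16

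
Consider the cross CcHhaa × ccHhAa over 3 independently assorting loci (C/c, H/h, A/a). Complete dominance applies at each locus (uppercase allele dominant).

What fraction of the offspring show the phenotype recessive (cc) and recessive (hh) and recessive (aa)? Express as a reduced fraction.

P(cc hh aa) = 1/16

CcHhaa gametes: CHa×2, Cha×2, cHa×2, cha×2
ccHhAa gametes: cHA×2, cHa×2, chA×2, cha×2
CcHhaa×ccHhAa grid (8·8=64): CcHHAa=4 CcHHaa=4 CcHhAa=8 CcHhaa=8 CchhAa=4 Cchhaa=4 ccHHAa=4 ccHHaa=4 ccHhAa=8 ccHhaa=8 cchhAa=4 cchhaa=4
cc hh aa hits 4/64; gcd=4; 4÷4/64÷4 = 1/16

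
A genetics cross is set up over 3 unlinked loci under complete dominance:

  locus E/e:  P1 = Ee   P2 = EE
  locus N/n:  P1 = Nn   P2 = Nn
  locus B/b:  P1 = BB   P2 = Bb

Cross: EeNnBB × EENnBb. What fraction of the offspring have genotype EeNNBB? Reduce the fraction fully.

P(EeNNBB) = 1/16

EeNnBB gametes: ENB×2, EnB×2, eNB×2, enB×2
EENnBb gametes: ENB×2, ENb×2, EnB×2, Enb×2
EeNnBB×EENnBb grid (8·8=64): EENNBB=4 EENNBb=4 EENnBB=8 EENnBb=8 EEnnBB=4 EEnnBb=4 EeNNBB=4 EeNNBb=4 EeNnBB=8 EeNnBb=8 EennBB=4 EennBb=4
EeNNBB hits 4/64; gcd=4; 4÷4/64÷4 = 1/16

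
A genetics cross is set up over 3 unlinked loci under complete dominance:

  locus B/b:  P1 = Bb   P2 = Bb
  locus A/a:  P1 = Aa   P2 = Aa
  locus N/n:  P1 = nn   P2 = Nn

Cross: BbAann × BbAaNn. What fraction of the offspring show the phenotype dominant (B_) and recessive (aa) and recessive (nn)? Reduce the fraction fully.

P(B_ aa nn) = 3/32

BbAann gametes: BAn×2, Ban×2, bAn×2, ban×2
BbAaNn gametes: BAN×1, BAn×1, BaN×1, Ban×1, bAN×1, bAn×1, baN×1, ban×1
BbAann×BbAaNn grid (8·8=64): BBAANn=2 BBAAnn=2 BBAaNn=4 BBAann=4 BBaaNn=2 BBaann=2 BbAANn=4 BbAAnn=4 BbAaNn=8 BbAann=8 BbaaNn=4 Bbaann=4 bbAANn=2 bbAAnn=2 bbAaNn=4 bbAann=4 bbaaNn=2 bbaann=2
B_ aa nn hits 6/64; gcd=2; 6÷2/64÷2 = 3/32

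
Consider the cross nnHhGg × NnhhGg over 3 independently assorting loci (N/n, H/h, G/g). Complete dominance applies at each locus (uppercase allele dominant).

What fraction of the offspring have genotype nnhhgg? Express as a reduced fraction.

nnHhGg gametes: nHG×2, nHg×2, nhG×2, nhg×2
NnhhGg gametes: NhG×2, Nhg×2, nhG×2, nhg×2
nnHhGg×NnhhGg grid (8·8=64): NnHhGG=4 NnHhGg=8 NnHhgg=4 NnhhGG=4 NnhhGg=8 Nnhhgg=4 nnHhGG=4 nnHhGg=8 nnHhgg=4 nnhhGG=4 nnhhGg=8 nnhhgg=4
nnhhgg hits 4/64; gcd=4; 4÷4/64÷4 = 1/16

P(nnhhgg) = 1/16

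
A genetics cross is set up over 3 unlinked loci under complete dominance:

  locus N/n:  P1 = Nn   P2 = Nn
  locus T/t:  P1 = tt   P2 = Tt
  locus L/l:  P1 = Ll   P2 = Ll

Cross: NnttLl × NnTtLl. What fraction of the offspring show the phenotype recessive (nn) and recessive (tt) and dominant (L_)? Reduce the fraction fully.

P(nn tt L_) = 3/32

NnttLl gametes: NtL×2, Ntl×2, ntL×2, ntl×2
NnTtLl gametes: NTL×1, NTl×1, NtL×1, Ntl×1, nTL×1, nTl×1, ntL×1, ntl×1
NnttLl×NnTtLl grid (8·8=64): NNTtLL=2 NNTtLl=4 NNTtll=2 NNttLL=2 NNttLl=4 NNttll=2 NnTtLL=4 NnTtLl=8 NnTtll=4 NnttLL=4 NnttLl=8 Nnttll=4 nnTtLL=2 nnTtLl=4 nnTtll=2 nnttLL=2 nnttLl=4 nnttll=2
nn tt L_ hits 6/64; gcd=2; 6÷2/64÷2 = 3/32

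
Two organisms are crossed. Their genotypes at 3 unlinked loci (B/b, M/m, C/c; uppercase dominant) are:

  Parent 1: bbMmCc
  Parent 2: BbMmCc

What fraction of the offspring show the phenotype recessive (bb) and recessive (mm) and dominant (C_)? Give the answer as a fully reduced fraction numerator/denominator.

bbMmCc gametes: bMC×2, bMc×2, bmC×2, bmc×2
BbMmCc gametes: BMC×1, BMc×1, BmC×1, Bmc×1, bMC×1, bMc×1, bmC×1, bmc×1
bbMmCc×BbMmCc grid (8·8=64): BbMMCC=2 BbMMCc=4 BbMMcc=2 BbMmCC=4 BbMmCc=8 BbMmcc=4 BbmmCC=2 BbmmCc=4 Bbmmcc=2 bbMMCC=2 bbMMCc=4 bbMMcc=2 bbMmCC=4 bbMmCc=8 bbMmcc=4 bbmmCC=2 bbmmCc=4 bbmmcc=2
bb mm C_ hits 6/64; gcd=2; 6÷2/64÷2 = 3/32

P(bb mm C_) = 3/32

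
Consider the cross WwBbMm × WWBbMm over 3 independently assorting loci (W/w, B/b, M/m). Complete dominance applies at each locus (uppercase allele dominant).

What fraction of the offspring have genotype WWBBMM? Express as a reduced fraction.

P(WWBBMM) = 1/32

WwBbMm gametes: WBM×1, WBm×1, WbM×1, Wbm×1, wBM×1, wBm×1, wbM×1, wbm×1
WWBbMm gametes: WBM×2, WBm×2, WbM×2, Wbm×2
WwBbMm×WWBbMm grid (8·8=64): WWBBMM=2 WWBBMm=4 WWBBmm=2 WWBbMM=4 WWBbMm=8 WWBbmm=4 WWbbMM=2 WWbbMm=4 WWbbmm=2 WwBBMM=2 WwBBMm=4 WwBBmm=2 WwBbMM=4 WwBbMm=8 WwBbmm=4 WwbbMM=2 WwbbMm=4 Wwbbmm=2
WWBBMM hits 2/64; gcd=2; 2÷2/64÷2 = 1/32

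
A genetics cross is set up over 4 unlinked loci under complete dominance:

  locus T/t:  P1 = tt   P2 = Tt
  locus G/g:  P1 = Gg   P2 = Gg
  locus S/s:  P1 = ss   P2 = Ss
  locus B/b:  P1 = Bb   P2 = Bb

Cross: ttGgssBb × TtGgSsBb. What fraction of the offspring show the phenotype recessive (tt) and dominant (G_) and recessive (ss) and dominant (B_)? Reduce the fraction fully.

P(tt G_ ss B_) = 9/64

ttGgssBb gametes: tGsB×4, tGsb×4, tgsB×4, tgsb×4
TtGgSsBb gametes: TGSB×1, TGSb×1, TGsB×1, TGsb×1, TgSB×1, TgSb×1, TgsB×1, Tgsb×1, tGSB×1, tGSb×1, tGsB×1, tGsb×1, tgSB×1, tgSb×1, tgsB×1, tgsb×1
ttGgssBb×TtGgSsBb grid (16·16=256): TtGGSsBB=4 TtGGSsBb=8 TtGGSsbb=4 TtGGssBB=4 TtGGssBb=8 TtGGssbb=4 TtGgSsBB=8 TtGgSsBb=16 TtGgSsbb=8 TtGgssBB=8 TtGgssBb=16 TtGgssbb=8 TtggSsBB=4 TtggSsBb=8 TtggSsbb=4 TtggssBB=4 TtggssBb=8 Ttggssbb=4 ttGGSsBB=4 ttGGSsBb=8 ttGGSsbb=4 ttGGssBB=4 ttGGssBb=8 ttGGssbb=4 ttGgSsBB=8 ttGgSsBb=16 ttGgSsbb=8 ttGgssBB=8 ttGgssBb=16 ttGgssbb=8 ttggSsBB=4 ttggSsBb=8 ttggSsbb=4 ttggssBB=4 ttggssBb=8 ttggssbb=4
tt G_ ss B_ hits 36/256; gcd=4; 36÷4/256÷4 = 9/64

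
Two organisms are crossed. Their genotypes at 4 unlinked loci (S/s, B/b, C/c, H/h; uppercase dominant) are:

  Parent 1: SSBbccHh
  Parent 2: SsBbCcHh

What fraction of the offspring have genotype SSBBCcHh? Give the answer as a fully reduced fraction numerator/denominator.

P(SSBBCcHh) = 1/32

SSBbccHh gametes: SBcH×4, SBch×4, SbcH×4, Sbch×4
SsBbCcHh gametes: SBCH×1, SBCh×1, SBcH×1, SBch×1, SbCH×1, SbCh×1, SbcH×1, Sbch×1, sBCH×1, sBCh×1, sBcH×1, sBch×1, sbCH×1, sbCh×1, sbcH×1, sbch×1
SSBbccHh×SsBbCcHh grid (16·16=256): SSBBCcHH=4 SSBBCcHh=8 SSBBCchh=4 SSBBccHH=4 SSBBccHh=8 SSBBcchh=4 SSBbCcHH=8 SSBbCcHh=16 SSBbCchh=8 SSBbccHH=8 SSBbccHh=16 SSBbcchh=8 SSbbCcHH=4 SSbbCcHh=8 SSbbCchh=4 SSbbccHH=4 SSbbccHh=8 SSbbcchh=4 SsBBCcHH=4 SsBBCcHh=8 SsBBCchh=4 SsBBccHH=4 SsBBccHh=8 SsBBcchh=4 SsBbCcHH=8 SsBbCcHh=16 SsBbCchh=8 SsBbccHH=8 SsBbccHh=16 SsBbcchh=8 SsbbCcHH=4 SsbbCcHh=8 SsbbCchh=4 SsbbccHH=4 SsbbccHh=8 Ssbbcchh=4
SSBBCcHh hits 8/256; gcd=8; 8÷8/256÷8 = 1/32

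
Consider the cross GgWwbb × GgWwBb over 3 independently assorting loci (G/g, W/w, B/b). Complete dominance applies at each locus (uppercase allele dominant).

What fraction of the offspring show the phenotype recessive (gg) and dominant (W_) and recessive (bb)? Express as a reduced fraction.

P(gg W_ bb) = 3/32

GgWwbb gametes: GWb×2, Gwb×2, gWb×2, gwb×2
GgWwBb gametes: GWB×1, GWb×1, GwB×1, Gwb×1, gWB×1, gWb×1, gwB×1, gwb×1
GgWwbb×GgWwBb grid (8·8=64): GGWWBb=2 GGWWbb=2 GGWwBb=4 GGWwbb=4 GGwwBb=2 GGwwbb=2 GgWWBb=4 GgWWbb=4 GgWwBb=8 GgWwbb=8 GgwwBb=4 Ggwwbb=4 ggWWBb=2 ggWWbb=2 ggWwBb=4 ggWwbb=4 ggwwBb=2 ggwwbb=2
gg W_ bb hits 6/64; gcd=2; 6÷2/64÷2 = 3/32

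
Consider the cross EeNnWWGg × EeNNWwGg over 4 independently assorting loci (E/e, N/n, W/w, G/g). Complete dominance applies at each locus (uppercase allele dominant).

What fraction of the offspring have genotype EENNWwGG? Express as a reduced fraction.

P(EENNWwGG) = 1/64

EeNnWWGg gametes: ENWG×2, ENWg×2, EnWG×2, EnWg×2, eNWG×2, eNWg×2, enWG×2, enWg×2
EeNNWwGg gametes: ENWG×2, ENWg×2, ENwG×2, ENwg×2, eNWG×2, eNWg×2, eNwG×2, eNwg×2
EeNnWWGg×EeNNWwGg grid (16·16=256): EENNWWGG=4 EENNWWGg=8 EENNWWgg=4 EENNWwGG=4 EENNWwGg=8 EENNWwgg=4 EENnWWGG=4 EENnWWGg=8 EENnWWgg=4 EENnWwGG=4 EENnWwGg=8 EENnWwgg=4 EeNNWWGG=8 EeNNWWGg=16 EeNNWWgg=8 EeNNWwGG=8 EeNNWwGg=16 EeNNWwgg=8 EeNnWWGG=8 EeNnWWGg=16 EeNnWWgg=8 EeNnWwGG=8 EeNnWwGg=16 EeNnWwgg=8 eeNNWWGG=4 eeNNWWGg=8 eeNNWWgg=4 eeNNWwGG=4 eeNNWwGg=8 eeNNWwgg=4 eeNnWWGG=4 eeNnWWGg=8 eeNnWWgg=4 eeNnWwGG=4 eeNnWwGg=8 eeNnWwgg=4
EENNWwGG hits 4/256; gcd=4; 4÷4/256÷4 = 1/64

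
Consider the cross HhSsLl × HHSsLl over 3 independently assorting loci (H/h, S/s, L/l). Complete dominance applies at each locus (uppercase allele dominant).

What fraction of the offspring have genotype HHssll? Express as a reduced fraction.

HhSsLl gametes: HSL×1, HSl×1, HsL×1, Hsl×1, hSL×1, hSl×1, hsL×1, hsl×1
HHSsLl gametes: HSL×2, HSl×2, HsL×2, Hsl×2
HhSsLl×HHSsLl grid (8·8=64): HHSSLL=2 HHSSLl=4 HHSSll=2 HHSsLL=4 HHSsLl=8 HHSsll=4 HHssLL=2 HHssLl=4 HHssll=2 HhSSLL=2 HhSSLl=4 HhSSll=2 HhSsLL=4 HhSsLl=8 HhSsll=4 HhssLL=2 HhssLl=4 Hhssll=2
HHssll hits 2/64; gcd=2; 2÷2/64÷2 = 1/32

P(HHssll) = 1/32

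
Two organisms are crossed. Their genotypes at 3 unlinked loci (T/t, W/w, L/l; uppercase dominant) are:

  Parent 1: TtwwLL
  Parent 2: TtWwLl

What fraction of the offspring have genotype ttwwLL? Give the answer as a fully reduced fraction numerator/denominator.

P(ttwwLL) = 1/16

TtwwLL gametes: TwL×4, twL×4
TtWwLl gametes: TWL×1, TWl×1, TwL×1, Twl×1, tWL×1, tWl×1, twL×1, twl×1
TtwwLL×TtWwLl grid (8·8=64): TTWwLL=4 TTWwLl=4 TTwwLL=4 TTwwLl=4 TtWwLL=8 TtWwLl=8 TtwwLL=8 TtwwLl=8 ttWwLL=4 ttWwLl=4 ttwwLL=4 ttwwLl=4
ttwwLL hits 4/64; gcd=4; 4÷4/64÷4 = 1/16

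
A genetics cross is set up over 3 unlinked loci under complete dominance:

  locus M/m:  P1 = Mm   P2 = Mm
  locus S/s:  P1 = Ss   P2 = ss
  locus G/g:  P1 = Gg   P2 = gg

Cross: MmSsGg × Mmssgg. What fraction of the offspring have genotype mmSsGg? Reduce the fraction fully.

P(mmSsGg) = 1/16

MmSsGg gametes: MSG×1, MSg×1, MsG×1, Msg×1, mSG×1, mSg×1, msG×1, msg×1
Mmssgg gametes: Msg×4, msg×4
MmSsGg×Mmssgg grid (8·8=64): MMSsGg=4 MMSsgg=4 MMssGg=4 MMssgg=4 MmSsGg=8 MmSsgg=8 MmssGg=8 Mmssgg=8 mmSsGg=4 mmSsgg=4 mmssGg=4 mmssgg=4
mmSsGg hits 4/64; gcd=4; 4÷4/64÷4 = 1/16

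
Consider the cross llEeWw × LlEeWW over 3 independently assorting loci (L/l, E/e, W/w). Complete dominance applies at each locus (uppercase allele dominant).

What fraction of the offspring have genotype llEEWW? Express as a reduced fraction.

P(llEEWW) = 1/16

llEeWw gametes: lEW×2, lEw×2, leW×2, lew×2
LlEeWW gametes: LEW×2, LeW×2, lEW×2, leW×2
llEeWw×LlEeWW grid (8·8=64): LlEEWW=4 LlEEWw=4 LlEeWW=8 LlEeWw=8 LleeWW=4 LleeWw=4 llEEWW=4 llEEWw=4 llEeWW=8 llEeWw=8 lleeWW=4 lleeWw=4
llEEWW hits 4/64; gcd=4; 4÷4/64÷4 = 1/16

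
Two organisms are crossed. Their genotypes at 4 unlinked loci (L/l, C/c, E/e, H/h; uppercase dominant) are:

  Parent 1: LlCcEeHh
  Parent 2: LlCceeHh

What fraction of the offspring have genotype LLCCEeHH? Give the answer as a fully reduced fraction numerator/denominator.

P(LLCCEeHH) = 1/128

LlCcEeHh gametes: LCEH×1, LCEh×1, LCeH×1, LCeh×1, LcEH×1, LcEh×1, LceH×1, Lceh×1, lCEH×1, lCEh×1, lCeH×1, lCeh×1, lcEH×1, lcEh×1, lceH×1, lceh×1
LlCceeHh gametes: LCeH×2, LCeh×2, LceH×2, Lceh×2, lCeH×2, lCeh×2, lceH×2, lceh×2
LlCcEeHh×LlCceeHh grid (16·16=256): LLCCEeHH=2 LLCCEeHh=4 LLCCEehh=2 LLCCeeHH=2 LLCCeeHh=4 LLCCeehh=2 LLCcEeHH=4 LLCcEeHh=8 LLCcEehh=4 LLCceeHH=4 LLCceeHh=8 LLCceehh=4 LLccEeHH=2 LLccEeHh=4 LLccEehh=2 LLcceeHH=2 LLcceeHh=4 LLcceehh=2 LlCCEeHH=4 LlCCEeHh=8 LlCCEehh=4 LlCCeeHH=4 LlCCeeHh=8 LlCCeehh=4 LlCcEeHH=8 LlCcEeHh=16 LlCcEehh=8 LlCceeHH=8 LlCceeHh=16 LlCceehh=8 LlccEeHH=4 LlccEeHh=8 LlccEehh=4 LlcceeHH=4 LlcceeHh=8 Llcceehh=4 llCCEeHH=2 llCCEeHh=4 llCCEehh=2 llCCeeHH=2 llCCeeHh=4 llCCeehh=2 llCcEeHH=4 llCcEeHh=8 llCcEehh=4 llCceeHH=4 llCceeHh=8 llCceehh=4 llccEeHH=2 llccEeHh=4 llccEehh=2 llcceeHH=2 llcceeHh=4 llcceehh=2
LLCCEeHH hits 2/256; gcd=2; 2÷2/256÷2 = 1/128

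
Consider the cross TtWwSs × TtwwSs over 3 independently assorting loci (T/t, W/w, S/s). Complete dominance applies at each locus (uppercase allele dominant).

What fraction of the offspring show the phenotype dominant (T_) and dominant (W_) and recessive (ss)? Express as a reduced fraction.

TtWwSs gametes: TWS×1, TWs×1, TwS×1, Tws×1, tWS×1, tWs×1, twS×1, tws×1
TtwwSs gametes: TwS×2, Tws×2, twS×2, tws×2
TtWwSs×TtwwSs grid (8·8=64): TTWwSS=2 TTWwSs=4 TTWwss=2 TTwwSS=2 TTwwSs=4 TTwwss=2 TtWwSS=4 TtWwSs=8 TtWwss=4 TtwwSS=4 TtwwSs=8 Ttwwss=4 ttWwSS=2 ttWwSs=4 ttWwss=2 ttwwSS=2 ttwwSs=4 ttwwss=2
T_ W_ ss hits 6/64; gcd=2; 6÷2/64÷2 = 3/32

P(T_ W_ ss) = 3/32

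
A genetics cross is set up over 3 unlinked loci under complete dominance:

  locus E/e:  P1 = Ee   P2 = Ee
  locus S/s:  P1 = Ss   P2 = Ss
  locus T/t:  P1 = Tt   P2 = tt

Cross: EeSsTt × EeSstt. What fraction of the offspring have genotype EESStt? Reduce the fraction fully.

P(EESStt) = 1/32

EeSsTt gametes: EST×1, ESt×1, EsT×1, Est×1, eST×1, eSt×1, esT×1, est×1
EeSstt gametes: ESt×2, Est×2, eSt×2, est×2
EeSsTt×EeSstt grid (8·8=64): EESSTt=2 EESStt=2 EESsTt=4 EESstt=4 EEssTt=2 EEsstt=2 EeSSTt=4 EeSStt=4 EeSsTt=8 EeSstt=8 EessTt=4 Eesstt=4 eeSSTt=2 eeSStt=2 eeSsTt=4 eeSstt=4 eessTt=2 eesstt=2
EESStt hits 2/64; gcd=2; 2÷2/64÷2 = 1/32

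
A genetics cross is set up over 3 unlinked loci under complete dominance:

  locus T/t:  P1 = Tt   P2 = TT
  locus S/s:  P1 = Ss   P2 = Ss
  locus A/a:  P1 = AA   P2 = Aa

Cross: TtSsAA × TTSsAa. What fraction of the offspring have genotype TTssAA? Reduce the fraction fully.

TtSsAA gametes: TSA×2, TsA×2, tSA×2, tsA×2
TTSsAa gametes: TSA×2, TSa×2, TsA×2, Tsa×2
TtSsAA×TTSsAa grid (8·8=64): TTSSAA=4 TTSSAa=4 TTSsAA=8 TTSsAa=8 TTssAA=4 TTssAa=4 TtSSAA=4 TtSSAa=4 TtSsAA=8 TtSsAa=8 TtssAA=4 TtssAa=4
TTssAA hits 4/64; gcd=4; 4÷4/64÷4 = 1/16

P(TTssAA) = 1/16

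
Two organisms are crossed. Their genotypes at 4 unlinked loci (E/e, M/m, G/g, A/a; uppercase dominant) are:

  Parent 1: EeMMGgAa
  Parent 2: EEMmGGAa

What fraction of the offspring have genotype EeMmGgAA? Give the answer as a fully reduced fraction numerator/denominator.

P(EeMmGgAA) = 1/32

EeMMGgAa gametes: EMGA×2, EMGa×2, EMgA×2, EMga×2, eMGA×2, eMGa×2, eMgA×2, eMga×2
EEMmGGAa gametes: EMGA×4, EMGa×4, EmGA×4, EmGa×4
EeMMGgAa×EEMmGGAa grid (16·16=256): EEMMGGAA=8 EEMMGGAa=16 EEMMGGaa=8 EEMMGgAA=8 EEMMGgAa=16 EEMMGgaa=8 EEMmGGAA=8 EEMmGGAa=16 EEMmGGaa=8 EEMmGgAA=8 EEMmGgAa=16 EEMmGgaa=8 EeMMGGAA=8 EeMMGGAa=16 EeMMGGaa=8 EeMMGgAA=8 EeMMGgAa=16 EeMMGgaa=8 EeMmGGAA=8 EeMmGGAa=16 EeMmGGaa=8 EeMmGgAA=8 EeMmGgAa=16 EeMmGgaa=8
EeMmGgAA hits 8/256; gcd=8; 8÷8/256÷8 = 1/32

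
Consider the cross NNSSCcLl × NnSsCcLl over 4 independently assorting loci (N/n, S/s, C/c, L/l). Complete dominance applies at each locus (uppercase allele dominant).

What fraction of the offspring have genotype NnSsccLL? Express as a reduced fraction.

NNSSCcLl gametes: NSCL×4, NSCl×4, NScL×4, NScl×4
NnSsCcLl gametes: NSCL×1, NSCl×1, NScL×1, NScl×1, NsCL×1, NsCl×1, NscL×1, Nscl×1, nSCL×1, nSCl×1, nScL×1, nScl×1, nsCL×1, nsCl×1, nscL×1, nscl×1
NNSSCcLl×NnSsCcLl grid (16·16=256): NNSSCCLL=4 NNSSCCLl=8 NNSSCCll=4 NNSSCcLL=8 NNSSCcLl=16 NNSSCcll=8 NNSSccLL=4 NNSSccLl=8 NNSSccll=4 NNSsCCLL=4 NNSsCCLl=8 NNSsCCll=4 NNSsCcLL=8 NNSsCcLl=16 NNSsCcll=8 NNSsccLL=4 NNSsccLl=8 NNSsccll=4 NnSSCCLL=4 NnSSCCLl=8 NnSSCCll=4 NnSSCcLL=8 NnSSCcLl=16 NnSSCcll=8 NnSSccLL=4 NnSSccLl=8 NnSSccll=4 NnSsCCLL=4 NnSsCCLl=8 NnSsCCll=4 NnSsCcLL=8 NnSsCcLl=16 NnSsCcll=8 NnSsccLL=4 NnSsccLl=8 NnSsccll=4
NnSsccLL hits 4/256; gcd=4; 4÷4/256÷4 = 1/64

P(NnSsccLL) = 1/64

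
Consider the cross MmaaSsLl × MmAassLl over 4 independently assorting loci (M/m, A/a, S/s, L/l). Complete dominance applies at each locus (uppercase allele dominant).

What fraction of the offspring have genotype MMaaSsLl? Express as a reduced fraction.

MmaaSsLl gametes: MaSL×2, MaSl×2, MasL×2, Masl×2, maSL×2, maSl×2, masL×2, masl×2
MmAassLl gametes: MAsL×2, MAsl×2, MasL×2, Masl×2, mAsL×2, mAsl×2, masL×2, masl×2
MmaaSsLl×MmAassLl grid (16·16=256): MMAaSsLL=4 MMAaSsLl=8 MMAaSsll=4 MMAassLL=4 MMAassLl=8 MMAassll=4 MMaaSsLL=4 MMaaSsLl=8 MMaaSsll=4 MMaassLL=4 MMaassLl=8 MMaassll=4 MmAaSsLL=8 MmAaSsLl=16 MmAaSsll=8 MmAassLL=8 MmAassLl=16 MmAassll=8 MmaaSsLL=8 MmaaSsLl=16 MmaaSsll=8 MmaassLL=8 MmaassLl=16 Mmaassll=8 mmAaSsLL=4 mmAaSsLl=8 mmAaSsll=4 mmAassLL=4 mmAassLl=8 mmAassll=4 mmaaSsLL=4 mmaaSsLl=8 mmaaSsll=4 mmaassLL=4 mmaassLl=8 mmaassll=4
MMaaSsLl hits 8/256; gcd=8; 8÷8/256÷8 = 1/32

P(MMaaSsLl) = 1/32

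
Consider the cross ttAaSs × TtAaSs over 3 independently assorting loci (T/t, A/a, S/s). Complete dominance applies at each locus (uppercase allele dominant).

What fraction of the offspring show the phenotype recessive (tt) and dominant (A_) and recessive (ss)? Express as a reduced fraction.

P(tt A_ ss) = 3/32

ttAaSs gametes: tAS×2, tAs×2, taS×2, tas×2
TtAaSs gametes: TAS×1, TAs×1, TaS×1, Tas×1, tAS×1, tAs×1, taS×1, tas×1
ttAaSs×TtAaSs grid (8·8=64): TtAASS=2 TtAASs=4 TtAAss=2 TtAaSS=4 TtAaSs=8 TtAass=4 TtaaSS=2 TtaaSs=4 Ttaass=2 ttAASS=2 ttAASs=4 ttAAss=2 ttAaSS=4 ttAaSs=8 ttAass=4 ttaaSS=2 ttaaSs=4 ttaass=2
tt A_ ss hits 6/64; gcd=2; 6÷2/64÷2 = 3/32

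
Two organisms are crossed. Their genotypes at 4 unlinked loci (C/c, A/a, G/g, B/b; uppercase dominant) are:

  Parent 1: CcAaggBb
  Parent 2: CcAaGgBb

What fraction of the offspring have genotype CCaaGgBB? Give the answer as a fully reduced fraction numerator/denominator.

P(CCaaGgBB) = 1/128

CcAaggBb gametes: CAgB×2, CAgb×2, CagB×2, Cagb×2, cAgB×2, cAgb×2, cagB×2, cagb×2
CcAaGgBb gametes: CAGB×1, CAGb×1, CAgB×1, CAgb×1, CaGB×1, CaGb×1, CagB×1, Cagb×1, cAGB×1, cAGb×1, cAgB×1, cAgb×1, caGB×1, caGb×1, cagB×1, cagb×1
CcAaggBb×CcAaGgBb grid (16·16=256): CCAAGgBB=2 CCAAGgBb=4 CCAAGgbb=2 CCAAggBB=2 CCAAggBb=4 CCAAggbb=2 CCAaGgBB=4 CCAaGgBb=8 CCAaGgbb=4 CCAaggBB=4 CCAaggBb=8 CCAaggbb=4 CCaaGgBB=2 CCaaGgBb=4 CCaaGgbb=2 CCaaggBB=2 CCaaggBb=4 CCaaggbb=2 CcAAGgBB=4 CcAAGgBb=8 CcAAGgbb=4 CcAAggBB=4 CcAAggBb=8 CcAAggbb=4 CcAaGgBB=8 CcAaGgBb=16 CcAaGgbb=8 CcAaggBB=8 CcAaggBb=16 CcAaggbb=8 CcaaGgBB=4 CcaaGgBb=8 CcaaGgbb=4 CcaaggBB=4 CcaaggBb=8 Ccaaggbb=4 ccAAGgBB=2 ccAAGgBb=4 ccAAGgbb=2 ccAAggBB=2 ccAAggBb=4 ccAAggbb=2 ccAaGgBB=4 ccAaGgBb=8 ccAaGgbb=4 ccAaggBB=4 ccAaggBb=8 ccAaggbb=4 ccaaGgBB=2 ccaaGgBb=4 ccaaGgbb=2 ccaaggBB=2 ccaaggBb=4 ccaaggbb=2
CCaaGgBB hits 2/256; gcd=2; 2÷2/256÷2 = 1/128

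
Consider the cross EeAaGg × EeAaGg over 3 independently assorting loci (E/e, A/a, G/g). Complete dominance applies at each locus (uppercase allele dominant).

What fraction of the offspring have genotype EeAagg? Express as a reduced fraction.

EeAaGg gametes: EAG×1, EAg×1, EaG×1, Eag×1, eAG×1, eAg×1, eaG×1, eag×1
EeAaGg gametes: EAG×1, EAg×1, EaG×1, Eag×1, eAG×1, eAg×1, eaG×1, eag×1
EeAaGg×EeAaGg grid (8·8=64): EEAAGG=1 EEAAGg=2 EEAAgg=1 EEAaGG=2 EEAaGg=4 EEAagg=2 EEaaGG=1 EEaaGg=2 EEaagg=1 EeAAGG=2 EeAAGg=4 EeAAgg=2 EeAaGG=4 EeAaGg=8 EeAagg=4 EeaaGG=2 EeaaGg=4 Eeaagg=2 eeAAGG=1 eeAAGg=2 eeAAgg=1 eeAaGG=2 eeAaGg=4 eeAagg=2 eeaaGG=1 eeaaGg=2 eeaagg=1
EeAagg hits 4/64; gcd=4; 4÷4/64÷4 = 1/16

P(EeAagg) = 1/16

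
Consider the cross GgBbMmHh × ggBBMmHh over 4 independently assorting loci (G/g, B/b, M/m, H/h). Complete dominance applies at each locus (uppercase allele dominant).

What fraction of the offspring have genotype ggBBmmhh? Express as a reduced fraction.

GgBbMmHh gametes: GBMH×1, GBMh×1, GBmH×1, GBmh×1, GbMH×1, GbMh×1, GbmH×1, Gbmh×1, gBMH×1, gBMh×1, gBmH×1, gBmh×1, gbMH×1, gbMh×1, gbmH×1, gbmh×1
ggBBMmHh gametes: gBMH×4, gBMh×4, gBmH×4, gBmh×4
GgBbMmHh×ggBBMmHh grid (16·16=256): GgBBMMHH=4 GgBBMMHh=8 GgBBMMhh=4 GgBBMmHH=8 GgBBMmHh=16 GgBBMmhh=8 GgBBmmHH=4 GgBBmmHh=8 GgBBmmhh=4 GgBbMMHH=4 GgBbMMHh=8 GgBbMMhh=4 GgBbMmHH=8 GgBbMmHh=16 GgBbMmhh=8 GgBbmmHH=4 GgBbmmHh=8 GgBbmmhh=4 ggBBMMHH=4 ggBBMMHh=8 ggBBMMhh=4 ggBBMmHH=8 ggBBMmHh=16 ggBBMmhh=8 ggBBmmHH=4 ggBBmmHh=8 ggBBmmhh=4 ggBbMMHH=4 ggBbMMHh=8 ggBbMMhh=4 ggBbMmHH=8 ggBbMmHh=16 ggBbMmhh=8 ggBbmmHH=4 ggBbmmHh=8 ggBbmmhh=4
ggBBmmhh hits 4/256; gcd=4; 4÷4/256÷4 = 1/64

P(ggBBmmhh) = 1/64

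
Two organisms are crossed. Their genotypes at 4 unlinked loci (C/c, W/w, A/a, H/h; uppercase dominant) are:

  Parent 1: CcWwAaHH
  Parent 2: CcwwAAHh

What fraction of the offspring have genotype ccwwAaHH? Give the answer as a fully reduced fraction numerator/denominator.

CcWwAaHH gametes: CWAH×2, CWaH×2, CwAH×2, CwaH×2, cWAH×2, cWaH×2, cwAH×2, cwaH×2
CcwwAAHh gametes: CwAH×4, CwAh×4, cwAH×4, cwAh×4
CcWwAaHH×CcwwAAHh grid (16·16=256): CCWwAAHH=8 CCWwAAHh=8 CCWwAaHH=8 CCWwAaHh=8 CCwwAAHH=8 CCwwAAHh=8 CCwwAaHH=8 CCwwAaHh=8 CcWwAAHH=16 CcWwAAHh=16 CcWwAaHH=16 CcWwAaHh=16 CcwwAAHH=16 CcwwAAHh=16 CcwwAaHH=16 CcwwAaHh=16 ccWwAAHH=8 ccWwAAHh=8 ccWwAaHH=8 ccWwAaHh=8 ccwwAAHH=8 ccwwAAHh=8 ccwwAaHH=8 ccwwAaHh=8
ccwwAaHH hits 8/256; gcd=8; 8÷8/256÷8 = 1/32

P(ccwwAaHH) = 1/32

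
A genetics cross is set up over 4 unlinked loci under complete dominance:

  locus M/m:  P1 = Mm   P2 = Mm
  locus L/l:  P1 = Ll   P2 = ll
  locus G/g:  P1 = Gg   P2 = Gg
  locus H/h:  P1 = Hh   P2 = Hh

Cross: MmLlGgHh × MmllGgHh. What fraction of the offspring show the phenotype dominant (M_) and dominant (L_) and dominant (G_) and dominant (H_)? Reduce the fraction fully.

P(M_ L_ G_ H_) = 27/128

MmLlGgHh gametes: MLGH×1, MLGh×1, MLgH×1, MLgh×1, MlGH×1, MlGh×1, MlgH×1, Mlgh×1, mLGH×1, mLGh×1, mLgH×1, mLgh×1, mlGH×1, mlGh×1, mlgH×1, mlgh×1
MmllGgHh gametes: MlGH×2, MlGh×2, MlgH×2, Mlgh×2, mlGH×2, mlGh×2, mlgH×2, mlgh×2
MmLlGgHh×MmllGgHh grid (16·16=256): MMLlGGHH=2 MMLlGGHh=4 MMLlGGhh=2 MMLlGgHH=4 MMLlGgHh=8 MMLlGghh=4 MMLlggHH=2 MMLlggHh=4 MMLlgghh=2 MMllGGHH=2 MMllGGHh=4 MMllGGhh=2 MMllGgHH=4 MMllGgHh=8 MMllGghh=4 MMllggHH=2 MMllggHh=4 MMllgghh=2 MmLlGGHH=4 MmLlGGHh=8 MmLlGGhh=4 MmLlGgHH=8 MmLlGgHh=16 MmLlGghh=8 MmLlggHH=4 MmLlggHh=8 MmLlgghh=4 MmllGGHH=4 MmllGGHh=8 MmllGGhh=4 MmllGgHH=8 MmllGgHh=16 MmllGghh=8 MmllggHH=4 MmllggHh=8 Mmllgghh=4 mmLlGGHH=2 mmLlGGHh=4 mmLlGGhh=2 mmLlGgHH=4 mmLlGgHh=8 mmLlGghh=4 mmLlggHH=2 mmLlggHh=4 mmLlgghh=2 mmllGGHH=2 mmllGGHh=4 mmllGGhh=2 mmllGgHH=4 mmllGgHh=8 mmllGghh=4 mmllggHH=2 mmllggHh=4 mmllgghh=2
M_ L_ G_ H_ hits 54/256; gcd=2; 54÷2/256÷2 = 27/128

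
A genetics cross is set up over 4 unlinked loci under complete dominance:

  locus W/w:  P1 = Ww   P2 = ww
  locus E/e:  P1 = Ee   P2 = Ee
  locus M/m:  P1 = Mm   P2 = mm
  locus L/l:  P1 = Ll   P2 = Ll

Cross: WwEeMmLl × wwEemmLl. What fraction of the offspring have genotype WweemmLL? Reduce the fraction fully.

P(WweemmLL) = 1/64

WwEeMmLl gametes: WEML×1, WEMl×1, WEmL×1, WEml×1, WeML×1, WeMl×1, WemL×1, Weml×1, wEML×1, wEMl×1, wEmL×1, wEml×1, weML×1, weMl×1, wemL×1, weml×1
wwEemmLl gametes: wEmL×4, wEml×4, wemL×4, weml×4
WwEeMmLl×wwEemmLl grid (16·16=256): WwEEMmLL=4 WwEEMmLl=8 WwEEMmll=4 WwEEmmLL=4 WwEEmmLl=8 WwEEmmll=4 WwEeMmLL=8 WwEeMmLl=16 WwEeMmll=8 WwEemmLL=8 WwEemmLl=16 WwEemmll=8 WweeMmLL=4 WweeMmLl=8 WweeMmll=4 WweemmLL=4 WweemmLl=8 Wweemmll=4 wwEEMmLL=4 wwEEMmLl=8 wwEEMmll=4 wwEEmmLL=4 wwEEmmLl=8 wwEEmmll=4 wwEeMmLL=8 wwEeMmLl=16 wwEeMmll=8 wwEemmLL=8 wwEemmLl=16 wwEemmll=8 wweeMmLL=4 wweeMmLl=8 wweeMmll=4 wweemmLL=4 wweemmLl=8 wweemmll=4
WweemmLL hits 4/256; gcd=4; 4÷4/256÷4 = 1/64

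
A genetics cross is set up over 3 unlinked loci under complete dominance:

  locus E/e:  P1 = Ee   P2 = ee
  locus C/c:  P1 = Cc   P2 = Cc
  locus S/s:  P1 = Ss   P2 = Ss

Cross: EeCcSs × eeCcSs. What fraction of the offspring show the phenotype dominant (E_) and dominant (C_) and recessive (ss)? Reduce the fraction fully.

P(E_ C_ ss) = 3/32

EeCcSs gametes: ECS×1, ECs×1, EcS×1, Ecs×1, eCS×1, eCs×1, ecS×1, ecs×1
eeCcSs gametes: eCS×2, eCs×2, ecS×2, ecs×2
EeCcSs×eeCcSs grid (8·8=64): EeCCSS=2 EeCCSs=4 EeCCss=2 EeCcSS=4 EeCcSs=8 EeCcss=4 EeccSS=2 EeccSs=4 Eeccss=2 eeCCSS=2 eeCCSs=4 eeCCss=2 eeCcSS=4 eeCcSs=8 eeCcss=4 eeccSS=2 eeccSs=4 eeccss=2
E_ C_ ss hits 6/64; gcd=2; 6÷2/64÷2 = 3/32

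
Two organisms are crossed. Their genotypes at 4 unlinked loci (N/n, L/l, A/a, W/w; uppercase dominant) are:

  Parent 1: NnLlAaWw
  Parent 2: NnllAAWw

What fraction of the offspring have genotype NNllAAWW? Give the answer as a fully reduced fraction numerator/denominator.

NnLlAaWw gametes: NLAW×1, NLAw×1, NLaW×1, NLaw×1, NlAW×1, NlAw×1, NlaW×1, Nlaw×1, nLAW×1, nLAw×1, nLaW×1, nLaw×1, nlAW×1, nlAw×1, nlaW×1, nlaw×1
NnllAAWw gametes: NlAW×4, NlAw×4, nlAW×4, nlAw×4
NnLlAaWw×NnllAAWw grid (16·16=256): NNLlAAWW=4 NNLlAAWw=8 NNLlAAww=4 NNLlAaWW=4 NNLlAaWw=8 NNLlAaww=4 NNllAAWW=4 NNllAAWw=8 NNllAAww=4 NNllAaWW=4 NNllAaWw=8 NNllAaww=4 NnLlAAWW=8 NnLlAAWw=16 NnLlAAww=8 NnLlAaWW=8 NnLlAaWw=16 NnLlAaww=8 NnllAAWW=8 NnllAAWw=16 NnllAAww=8 NnllAaWW=8 NnllAaWw=16 NnllAaww=8 nnLlAAWW=4 nnLlAAWw=8 nnLlAAww=4 nnLlAaWW=4 nnLlAaWw=8 nnLlAaww=4 nnllAAWW=4 nnllAAWw=8 nnllAAww=4 nnllAaWW=4 nnllAaWw=8 nnllAaww=4
NNllAAWW hits 4/256; gcd=4; 4÷4/256÷4 = 1/64

P(NNllAAWW) = 1/64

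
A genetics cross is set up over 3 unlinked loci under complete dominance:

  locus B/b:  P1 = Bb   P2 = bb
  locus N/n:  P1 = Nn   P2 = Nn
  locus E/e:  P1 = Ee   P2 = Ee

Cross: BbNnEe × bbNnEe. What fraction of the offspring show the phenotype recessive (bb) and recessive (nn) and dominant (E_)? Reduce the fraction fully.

BbNnEe gametes: BNE×1, BNe×1, BnE×1, Bne×1, bNE×1, bNe×1, bnE×1, bne×1
bbNnEe gametes: bNE×2, bNe×2, bnE×2, bne×2
BbNnEe×bbNnEe grid (8·8=64): BbNNEE=2 BbNNEe=4 BbNNee=2 BbNnEE=4 BbNnEe=8 BbNnee=4 BbnnEE=2 BbnnEe=4 Bbnnee=2 bbNNEE=2 bbNNEe=4 bbNNee=2 bbNnEE=4 bbNnEe=8 bbNnee=4 bbnnEE=2 bbnnEe=4 bbnnee=2
bb nn E_ hits 6/64; gcd=2; 6÷2/64÷2 = 3/32

P(bb nn E_) = 3/32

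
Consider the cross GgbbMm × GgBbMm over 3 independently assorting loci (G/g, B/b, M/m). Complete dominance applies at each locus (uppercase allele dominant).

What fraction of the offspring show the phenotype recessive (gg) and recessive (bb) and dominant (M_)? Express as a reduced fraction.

GgbbMm gametes: GbM×2, Gbm×2, gbM×2, gbm×2
GgBbMm gametes: GBM×1, GBm×1, GbM×1, Gbm×1, gBM×1, gBm×1, gbM×1, gbm×1
GgbbMm×GgBbMm grid (8·8=64): GGBbMM=2 GGBbMm=4 GGBbmm=2 GGbbMM=2 GGbbMm=4 GGbbmm=2 GgBbMM=4 GgBbMm=8 GgBbmm=4 GgbbMM=4 GgbbMm=8 Ggbbmm=4 ggBbMM=2 ggBbMm=4 ggBbmm=2 ggbbMM=2 ggbbMm=4 ggbbmm=2
gg bb M_ hits 6/64; gcd=2; 6÷2/64÷2 = 3/32

P(gg bb M_) = 3/32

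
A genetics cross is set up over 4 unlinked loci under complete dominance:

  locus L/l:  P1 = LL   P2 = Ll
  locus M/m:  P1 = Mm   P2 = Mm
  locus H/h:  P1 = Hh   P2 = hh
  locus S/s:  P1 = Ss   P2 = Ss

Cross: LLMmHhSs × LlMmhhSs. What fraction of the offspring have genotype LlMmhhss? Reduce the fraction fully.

LLMmHhSs gametes: LMHS×2, LMHs×2, LMhS×2, LMhs×2, LmHS×2, LmHs×2, LmhS×2, Lmhs×2
LlMmhhSs gametes: LMhS×2, LMhs×2, LmhS×2, Lmhs×2, lMhS×2, lMhs×2, lmhS×2, lmhs×2
LLMmHhSs×LlMmhhSs grid (16·16=256): LLMMHhSS=4 LLMMHhSs=8 LLMMHhss=4 LLMMhhSS=4 LLMMhhSs=8 LLMMhhss=4 LLMmHhSS=8 LLMmHhSs=16 LLMmHhss=8 LLMmhhSS=8 LLMmhhSs=16 LLMmhhss=8 LLmmHhSS=4 LLmmHhSs=8 LLmmHhss=4 LLmmhhSS=4 LLmmhhSs=8 LLmmhhss=4 LlMMHhSS=4 LlMMHhSs=8 LlMMHhss=4 LlMMhhSS=4 LlMMhhSs=8 LlMMhhss=4 LlMmHhSS=8 LlMmHhSs=16 LlMmHhss=8 LlMmhhSS=8 LlMmhhSs=16 LlMmhhss=8 LlmmHhSS=4 LlmmHhSs=8 LlmmHhss=4 LlmmhhSS=4 LlmmhhSs=8 Llmmhhss=4
LlMmhhss hits 8/256; gcd=8; 8÷8/256÷8 = 1/32

P(LlMmhhss) = 1/32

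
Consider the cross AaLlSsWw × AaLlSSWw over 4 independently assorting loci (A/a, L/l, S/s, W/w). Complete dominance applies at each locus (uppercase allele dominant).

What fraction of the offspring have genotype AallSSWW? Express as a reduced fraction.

AaLlSsWw gametes: ALSW×1, ALSw×1, ALsW×1, ALsw×1, AlSW×1, AlSw×1, AlsW×1, Alsw×1, aLSW×1, aLSw×1, aLsW×1, aLsw×1, alSW×1, alSw×1, alsW×1, alsw×1
AaLlSSWw gametes: ALSW×2, ALSw×2, AlSW×2, AlSw×2, aLSW×2, aLSw×2, alSW×2, alSw×2
AaLlSsWw×AaLlSSWw grid (16·16=256): AALLSSWW=2 AALLSSWw=4 AALLSSww=2 AALLSsWW=2 AALLSsWw=4 AALLSsww=2 AALlSSWW=4 AALlSSWw=8 AALlSSww=4 AALlSsWW=4 AALlSsWw=8 AALlSsww=4 AAllSSWW=2 AAllSSWw=4 AAllSSww=2 AAllSsWW=2 AAllSsWw=4 AAllSsww=2 AaLLSSWW=4 AaLLSSWw=8 AaLLSSww=4 AaLLSsWW=4 AaLLSsWw=8 AaLLSsww=4 AaLlSSWW=8 AaLlSSWw=16 AaLlSSww=8 AaLlSsWW=8 AaLlSsWw=16 AaLlSsww=8 AallSSWW=4 AallSSWw=8 AallSSww=4 AallSsWW=4 AallSsWw=8 AallSsww=4 aaLLSSWW=2 aaLLSSWw=4 aaLLSSww=2 aaLLSsWW=2 aaLLSsWw=4 aaLLSsww=2 aaLlSSWW=4 aaLlSSWw=8 aaLlSSww=4 aaLlSsWW=4 aaLlSsWw=8 aaLlSsww=4 aallSSWW=2 aallSSWw=4 aallSSww=2 aallSsWW=2 aallSsWw=4 aallSsww=2
AallSSWW hits 4/256; gcd=4; 4÷4/256÷4 = 1/64

P(AallSSWW) = 1/64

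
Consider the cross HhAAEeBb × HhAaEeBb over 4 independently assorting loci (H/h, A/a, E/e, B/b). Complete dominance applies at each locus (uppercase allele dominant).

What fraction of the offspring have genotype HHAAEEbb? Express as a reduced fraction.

HhAAEeBb gametes: HAEB×2, HAEb×2, HAeB×2, HAeb×2, hAEB×2, hAEb×2, hAeB×2, hAeb×2
HhAaEeBb gametes: HAEB×1, HAEb×1, HAeB×1, HAeb×1, HaEB×1, HaEb×1, HaeB×1, Haeb×1, hAEB×1, hAEb×1, hAeB×1, hAeb×1, haEB×1, haEb×1, haeB×1, haeb×1
HhAAEeBb×HhAaEeBb grid (16·16=256): HHAAEEBB=2 HHAAEEBb=4 HHAAEEbb=2 HHAAEeBB=4 HHAAEeBb=8 HHAAEebb=4 HHAAeeBB=2 HHAAeeBb=4 HHAAeebb=2 HHAaEEBB=2 HHAaEEBb=4 HHAaEEbb=2 HHAaEeBB=4 HHAaEeBb=8 HHAaEebb=4 HHAaeeBB=2 HHAaeeBb=4 HHAaeebb=2 HhAAEEBB=4 HhAAEEBb=8 HhAAEEbb=4 HhAAEeBB=8 HhAAEeBb=16 HhAAEebb=8 HhAAeeBB=4 HhAAeeBb=8 HhAAeebb=4 HhAaEEBB=4 HhAaEEBb=8 HhAaEEbb=4 HhAaEeBB=8 HhAaEeBb=16 HhAaEebb=8 HhAaeeBB=4 HhAaeeBb=8 HhAaeebb=4 hhAAEEBB=2 hhAAEEBb=4 hhAAEEbb=2 hhAAEeBB=4 hhAAEeBb=8 hhAAEebb=4 hhAAeeBB=2 hhAAeeBb=4 hhAAeebb=2 hhAaEEBB=2 hhAaEEBb=4 hhAaEEbb=2 hhAaEeBB=4 hhAaEeBb=8 hhAaEebb=4 hhAaeeBB=2 hhAaeeBb=4 hhAaeebb=2
HHAAEEbb hits 2/256; gcd=2; 2÷2/256÷2 = 1/128

P(HHAAEEbb) = 1/128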